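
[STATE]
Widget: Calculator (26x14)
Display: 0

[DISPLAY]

                         0
┌───┬───┬───┬───┐         
│ 7 │ 8 │ 9 │ ÷ │         
├───┼───┼───┼───┤         
│ 4 │ 5 │ 6 │ × │         
├───┼───┼───┼───┤         
│ 1 │ 2 │ 3 │ - │         
├───┼───┼───┼───┤         
│ 0 │ . │ = │ + │         
├───┼───┼───┼───┤         
│ C │ MC│ MR│ M+│         
└───┴───┴───┴───┘         
                          
                          


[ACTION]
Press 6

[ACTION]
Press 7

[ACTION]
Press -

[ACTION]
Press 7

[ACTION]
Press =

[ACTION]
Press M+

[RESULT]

                        60
┌───┬───┬───┬───┐         
│ 7 │ 8 │ 9 │ ÷ │         
├───┼───┼───┼───┤         
│ 4 │ 5 │ 6 │ × │         
├───┼───┼───┼───┤         
│ 1 │ 2 │ 3 │ - │         
├───┼───┼───┼───┤         
│ 0 │ . │ = │ + │         
├───┼───┼───┼───┤         
│ C │ MC│ MR│ M+│         
└───┴───┴───┴───┘         
                          
                          


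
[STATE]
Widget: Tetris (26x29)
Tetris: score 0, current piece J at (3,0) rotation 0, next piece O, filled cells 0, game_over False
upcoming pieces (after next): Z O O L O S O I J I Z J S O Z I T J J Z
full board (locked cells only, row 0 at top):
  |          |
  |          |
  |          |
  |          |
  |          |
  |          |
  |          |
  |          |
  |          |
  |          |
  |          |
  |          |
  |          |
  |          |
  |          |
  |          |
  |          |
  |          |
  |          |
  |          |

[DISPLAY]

   █      │Next:          
   ███    │▓▓             
          │▓▓             
          │               
          │               
          │               
          │Score:         
          │0              
          │               
          │               
          │               
          │               
          │               
          │               
          │               
          │               
          │               
          │               
          │               
          │               
          │               
          │               
          │               
          │               
          │               
          │               
          │               
          │               
          │               


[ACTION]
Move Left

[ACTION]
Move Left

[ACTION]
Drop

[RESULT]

          │Next:          
 █        │▓▓             
 ███      │▓▓             
          │               
          │               
          │               
          │Score:         
          │0              
          │               
          │               
          │               
          │               
          │               
          │               
          │               
          │               
          │               
          │               
          │               
          │               
          │               
          │               
          │               
          │               
          │               
          │               
          │               
          │               
          │               


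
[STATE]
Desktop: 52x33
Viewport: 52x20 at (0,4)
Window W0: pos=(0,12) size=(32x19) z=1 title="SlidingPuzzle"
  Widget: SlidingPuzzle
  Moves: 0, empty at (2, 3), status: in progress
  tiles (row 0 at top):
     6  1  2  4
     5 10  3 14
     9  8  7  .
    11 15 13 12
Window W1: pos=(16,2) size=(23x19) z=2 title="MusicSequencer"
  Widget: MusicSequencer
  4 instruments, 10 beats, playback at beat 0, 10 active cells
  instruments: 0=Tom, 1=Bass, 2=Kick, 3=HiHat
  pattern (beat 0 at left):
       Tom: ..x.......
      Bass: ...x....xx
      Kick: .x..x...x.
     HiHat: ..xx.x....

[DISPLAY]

                ┠─────────────────────┨             
                ┃      ▼123456789     ┃             
                ┃   Tom··█·······     ┃             
                ┃  Bass···█····██     ┃             
                ┃  Kick·█··█···█·     ┃             
                ┃ HiHat··██·█····     ┃             
                ┃                     ┃             
                ┃                     ┃             
┏━━━━━━━━━━━━━━━┃                     ┃             
┃ SlidingPuzzle ┃                     ┃             
┠───────────────┃                     ┃             
┃┌────┬────┬────┃                     ┃             
┃│  6 │  1 │  2 ┃                     ┃             
┃├────┼────┼────┃                     ┃             
┃│  5 │ 10 │  3 ┃                     ┃             
┃├────┼────┼────┃                     ┃             
┃│  9 │  8 │  7 ┗━━━━━━━━━━━━━━━━━━━━━┛             
┃├────┼────┼────┼────┤         ┃                    
┃│ 11 │ 15 │ 13 │ 12 │         ┃                    
┃└────┴────┴────┴────┘         ┃                    


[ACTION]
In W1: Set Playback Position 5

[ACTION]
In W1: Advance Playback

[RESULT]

                ┠─────────────────────┨             
                ┃      012345▼789     ┃             
                ┃   Tom··█·······     ┃             
                ┃  Bass···█····██     ┃             
                ┃  Kick·█··█···█·     ┃             
                ┃ HiHat··██·█····     ┃             
                ┃                     ┃             
                ┃                     ┃             
┏━━━━━━━━━━━━━━━┃                     ┃             
┃ SlidingPuzzle ┃                     ┃             
┠───────────────┃                     ┃             
┃┌────┬────┬────┃                     ┃             
┃│  6 │  1 │  2 ┃                     ┃             
┃├────┼────┼────┃                     ┃             
┃│  5 │ 10 │  3 ┃                     ┃             
┃├────┼────┼────┃                     ┃             
┃│  9 │  8 │  7 ┗━━━━━━━━━━━━━━━━━━━━━┛             
┃├────┼────┼────┼────┤         ┃                    
┃│ 11 │ 15 │ 13 │ 12 │         ┃                    
┃└────┴────┴────┴────┘         ┃                    


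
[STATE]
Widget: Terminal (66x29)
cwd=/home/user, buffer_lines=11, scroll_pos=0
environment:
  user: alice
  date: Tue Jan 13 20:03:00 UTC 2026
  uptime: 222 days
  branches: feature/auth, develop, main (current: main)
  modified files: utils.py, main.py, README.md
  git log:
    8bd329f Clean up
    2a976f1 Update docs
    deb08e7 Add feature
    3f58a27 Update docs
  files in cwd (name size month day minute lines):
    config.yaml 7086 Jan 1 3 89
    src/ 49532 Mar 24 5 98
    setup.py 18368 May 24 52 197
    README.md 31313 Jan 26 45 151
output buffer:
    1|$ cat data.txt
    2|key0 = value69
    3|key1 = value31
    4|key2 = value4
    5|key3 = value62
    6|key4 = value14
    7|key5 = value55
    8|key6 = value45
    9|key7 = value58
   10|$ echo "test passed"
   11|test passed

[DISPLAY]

$ cat data.txt                                                    
key0 = value69                                                    
key1 = value31                                                    
key2 = value4                                                     
key3 = value62                                                    
key4 = value14                                                    
key5 = value55                                                    
key6 = value45                                                    
key7 = value58                                                    
$ echo "test passed"                                              
test passed                                                       
$ █                                                               
                                                                  
                                                                  
                                                                  
                                                                  
                                                                  
                                                                  
                                                                  
                                                                  
                                                                  
                                                                  
                                                                  
                                                                  
                                                                  
                                                                  
                                                                  
                                                                  
                                                                  


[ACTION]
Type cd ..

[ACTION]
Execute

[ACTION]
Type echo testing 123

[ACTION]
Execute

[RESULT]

$ cat data.txt                                                    
key0 = value69                                                    
key1 = value31                                                    
key2 = value4                                                     
key3 = value62                                                    
key4 = value14                                                    
key5 = value55                                                    
key6 = value45                                                    
key7 = value58                                                    
$ echo "test passed"                                              
test passed                                                       
$ cd ..                                                           
                                                                  
$ echo testing 123                                                
testing 123                                                       
$ █                                                               
                                                                  
                                                                  
                                                                  
                                                                  
                                                                  
                                                                  
                                                                  
                                                                  
                                                                  
                                                                  
                                                                  
                                                                  
                                                                  


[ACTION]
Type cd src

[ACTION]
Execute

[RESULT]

$ cat data.txt                                                    
key0 = value69                                                    
key1 = value31                                                    
key2 = value4                                                     
key3 = value62                                                    
key4 = value14                                                    
key5 = value55                                                    
key6 = value45                                                    
key7 = value58                                                    
$ echo "test passed"                                              
test passed                                                       
$ cd ..                                                           
                                                                  
$ echo testing 123                                                
testing 123                                                       
$ cd src                                                          
                                                                  
$ █                                                               
                                                                  
                                                                  
                                                                  
                                                                  
                                                                  
                                                                  
                                                                  
                                                                  
                                                                  
                                                                  
                                                                  


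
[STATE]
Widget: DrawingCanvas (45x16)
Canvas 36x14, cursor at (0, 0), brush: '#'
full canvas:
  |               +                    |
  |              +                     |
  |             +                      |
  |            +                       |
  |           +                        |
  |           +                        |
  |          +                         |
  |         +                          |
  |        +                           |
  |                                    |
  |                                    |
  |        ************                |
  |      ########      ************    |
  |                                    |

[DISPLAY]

+              +                             
              +                              
             +                               
            +                                
           +                                 
           +                                 
          +                                  
         +                                   
        +                                    
                                             
                                             
        ************                         
      ########      ************             
                                             
                                             
                                             


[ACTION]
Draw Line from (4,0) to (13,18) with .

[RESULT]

+              +                             
              +                              
             +                               
            +                                
..         +                                 
  ..       +                                 
    ..    +                                  
      .. +                                   
        ..                                   
          ..                                 
            ..                               
        ******..****                         
      ########  ..  ************             
                  .                          
                                             
                                             


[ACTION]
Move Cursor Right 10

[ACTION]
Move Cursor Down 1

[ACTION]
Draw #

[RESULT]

               +                             
          #   +                              
             +                               
            +                                
..         +                                 
  ..       +                                 
    ..    +                                  
      .. +                                   
        ..                                   
          ..                                 
            ..                               
        ******..****                         
      ########  ..  ************             
                  .                          
                                             
                                             


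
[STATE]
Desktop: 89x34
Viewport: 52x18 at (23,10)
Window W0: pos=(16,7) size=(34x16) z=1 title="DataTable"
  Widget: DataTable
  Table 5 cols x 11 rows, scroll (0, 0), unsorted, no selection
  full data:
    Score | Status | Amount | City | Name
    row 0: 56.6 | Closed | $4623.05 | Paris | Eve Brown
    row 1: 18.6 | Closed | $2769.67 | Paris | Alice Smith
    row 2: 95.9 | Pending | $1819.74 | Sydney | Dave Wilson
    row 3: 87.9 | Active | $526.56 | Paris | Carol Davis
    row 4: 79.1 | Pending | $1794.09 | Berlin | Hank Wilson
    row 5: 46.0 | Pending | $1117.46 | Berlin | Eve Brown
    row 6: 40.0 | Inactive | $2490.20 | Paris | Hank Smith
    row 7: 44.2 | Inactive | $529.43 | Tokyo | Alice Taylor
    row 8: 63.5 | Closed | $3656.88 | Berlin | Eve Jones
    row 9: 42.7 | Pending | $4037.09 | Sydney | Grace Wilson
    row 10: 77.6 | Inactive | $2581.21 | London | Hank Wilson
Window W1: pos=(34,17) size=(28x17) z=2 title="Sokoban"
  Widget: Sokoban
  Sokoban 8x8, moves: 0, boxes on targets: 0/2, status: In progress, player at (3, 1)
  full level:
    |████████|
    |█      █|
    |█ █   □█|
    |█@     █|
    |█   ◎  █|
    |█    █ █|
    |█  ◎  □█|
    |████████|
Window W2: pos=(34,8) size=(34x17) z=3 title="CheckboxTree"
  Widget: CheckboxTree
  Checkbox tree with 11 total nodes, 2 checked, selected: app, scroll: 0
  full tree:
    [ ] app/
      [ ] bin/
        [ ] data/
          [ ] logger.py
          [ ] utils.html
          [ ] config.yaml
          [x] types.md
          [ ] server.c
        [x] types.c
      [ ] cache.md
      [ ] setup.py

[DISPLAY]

Status  │Am┠────────────────────────────────┨       
────────┼──┃>[-] app/                       ┃       
Closed  │$4┃   [-] bin/                     ┃       
Closed  │$2┃     [-] data/                  ┃       
Pending │$1┃       [ ] logger.py            ┃       
Active  │$5┃       [ ] utils.html           ┃       
Pending │$1┃       [ ] config.yaml          ┃       
Pending │$1┃       [x] types.md             ┃       
Inactive│$2┃       [ ] server.c             ┃       
Inactive│$5┃     [x] types.c                ┃       
Closed  │$3┃   [ ] cache.md                 ┃       
Pending │$4┃   [ ] setup.py                 ┃       
━━━━━━━━━━━┃                                ┃       
           ┃                                ┃       
           ┗━━━━━━━━━━━━━━━━━━━━━━━━━━━━━━━━┛       
           ┃█    █ █                  ┃             
           ┃█  ◎  □█                  ┃             
           ┃████████                  ┃             


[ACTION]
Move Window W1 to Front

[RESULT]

Status  │Am┠────────────────────────────────┨       
────────┼──┃>[-] app/                       ┃       
Closed  │$4┃   [-] bin/                     ┃       
Closed  │$2┃     [-] data/                  ┃       
Pending │$1┃       [ ] logger.py            ┃       
Active  │$5┃       [ ] utils.html           ┃       
Pending │$1┃       [ ] config.yaml          ┃       
Pending │$1┏━━━━━━━━━━━━━━━━━━━━━━━━━━┓     ┃       
Inactive│$2┃ Sokoban                  ┃     ┃       
Inactive│$5┠──────────────────────────┨     ┃       
Closed  │$3┃████████                  ┃     ┃       
Pending │$4┃█      █                  ┃     ┃       
━━━━━━━━━━━┃█ █   □█                  ┃     ┃       
           ┃█@     █                  ┃     ┃       
           ┃█   ◎  █                  ┃━━━━━┛       
           ┃█    █ █                  ┃             
           ┃█  ◎  □█                  ┃             
           ┃████████                  ┃             


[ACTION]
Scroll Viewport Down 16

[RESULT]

Pending │$1┃       [ ] config.yaml          ┃       
Pending │$1┏━━━━━━━━━━━━━━━━━━━━━━━━━━┓     ┃       
Inactive│$2┃ Sokoban                  ┃     ┃       
Inactive│$5┠──────────────────────────┨     ┃       
Closed  │$3┃████████                  ┃     ┃       
Pending │$4┃█      █                  ┃     ┃       
━━━━━━━━━━━┃█ █   □█                  ┃     ┃       
           ┃█@     █                  ┃     ┃       
           ┃█   ◎  █                  ┃━━━━━┛       
           ┃█    █ █                  ┃             
           ┃█  ◎  □█                  ┃             
           ┃████████                  ┃             
           ┃Moves: 0  0/2             ┃             
           ┃                          ┃             
           ┃                          ┃             
           ┃                          ┃             
           ┃                          ┃             
           ┗━━━━━━━━━━━━━━━━━━━━━━━━━━┛             


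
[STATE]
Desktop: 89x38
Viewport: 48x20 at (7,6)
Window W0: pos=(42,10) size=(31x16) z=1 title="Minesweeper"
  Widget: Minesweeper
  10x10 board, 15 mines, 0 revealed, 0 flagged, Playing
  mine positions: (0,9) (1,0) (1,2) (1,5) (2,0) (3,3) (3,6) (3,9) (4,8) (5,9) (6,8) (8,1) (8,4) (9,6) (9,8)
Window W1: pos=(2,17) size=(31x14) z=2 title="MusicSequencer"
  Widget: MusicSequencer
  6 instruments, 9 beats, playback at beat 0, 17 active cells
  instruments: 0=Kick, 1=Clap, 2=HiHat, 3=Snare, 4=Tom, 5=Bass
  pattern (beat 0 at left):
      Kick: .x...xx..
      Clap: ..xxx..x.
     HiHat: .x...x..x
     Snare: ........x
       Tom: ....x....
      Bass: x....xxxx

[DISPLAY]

                                                
                                                
                                                
                                                
                                   ┏━━━━━━━━━━━━
                                   ┃ Minesweeper
                                   ┠────────────
                                   ┃■■■■■■■■■■  
                                   ┃■■■■■■■■■■  
                                   ┃■■■■■■■■■■  
                                   ┃■■■■■■■■■■  
━━━━━━━━━━━━━━━━━━━━━━━━━┓         ┃■■■■■■■■■■  
icSequencer              ┃         ┃■■■■■■■■■■  
─────────────────────────┨         ┃■■■■■■■■■■  
  ▼12345678              ┃         ┃■■■■■■■■■■  
ck·█···██··              ┃         ┃■■■■■■■■■■  
ap··███··█·              ┃         ┃■■■■■■■■■■  
at·█···█··█              ┃         ┃            
re········█              ┃         ┃            
om····█····              ┃         ┗━━━━━━━━━━━━


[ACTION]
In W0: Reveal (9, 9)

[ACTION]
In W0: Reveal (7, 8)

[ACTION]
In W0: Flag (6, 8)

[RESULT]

                                                
                                                
                                                
                                                
                                   ┏━━━━━━━━━━━━
                                   ┃ Minesweeper
                                   ┠────────────
                                   ┃■■■■■■■■■■  
                                   ┃■■■■■■■■■■  
                                   ┃■■■■■■■■■■  
                                   ┃■■■■■■■■■■  
━━━━━━━━━━━━━━━━━━━━━━━━━┓         ┃■■■■■■■■■■  
icSequencer              ┃         ┃■■■■■■■■■■  
─────────────────────────┨         ┃■■■■■■■■⚑■  
  ▼12345678              ┃         ┃■■■■■■■■1■  
ck·█···██··              ┃         ┃■■■■■■■■■■  
ap··███··█·              ┃         ┃■■■■■■■■■1  
at·█···█··█              ┃         ┃            
re········█              ┃         ┃            
om····█····              ┃         ┗━━━━━━━━━━━━


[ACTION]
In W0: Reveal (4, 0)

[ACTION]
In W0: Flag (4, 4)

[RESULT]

                                                
                                                
                                                
                                                
                                   ┏━━━━━━━━━━━━
                                   ┃ Minesweeper
                                   ┠────────────
                                   ┃■■■■■■■■■■  
                                   ┃■■■■■■■■■■  
                                   ┃■■■■■■■■■■  
                                   ┃111■■■■■■■  
━━━━━━━━━━━━━━━━━━━━━━━━━┓         ┃  111112■■  
icSequencer              ┃         ┃       2■■  
─────────────────────────┨         ┃       1⚑■  
  ▼12345678              ┃         ┃111111 11■  
ck·█···██··              ┃         ┃■■■■■212■■  
ap··███··█·              ┃         ┃■■■■■■■■■1  
at·█···█··█              ┃         ┃            
re········█              ┃         ┃            
om····█····              ┃         ┗━━━━━━━━━━━━


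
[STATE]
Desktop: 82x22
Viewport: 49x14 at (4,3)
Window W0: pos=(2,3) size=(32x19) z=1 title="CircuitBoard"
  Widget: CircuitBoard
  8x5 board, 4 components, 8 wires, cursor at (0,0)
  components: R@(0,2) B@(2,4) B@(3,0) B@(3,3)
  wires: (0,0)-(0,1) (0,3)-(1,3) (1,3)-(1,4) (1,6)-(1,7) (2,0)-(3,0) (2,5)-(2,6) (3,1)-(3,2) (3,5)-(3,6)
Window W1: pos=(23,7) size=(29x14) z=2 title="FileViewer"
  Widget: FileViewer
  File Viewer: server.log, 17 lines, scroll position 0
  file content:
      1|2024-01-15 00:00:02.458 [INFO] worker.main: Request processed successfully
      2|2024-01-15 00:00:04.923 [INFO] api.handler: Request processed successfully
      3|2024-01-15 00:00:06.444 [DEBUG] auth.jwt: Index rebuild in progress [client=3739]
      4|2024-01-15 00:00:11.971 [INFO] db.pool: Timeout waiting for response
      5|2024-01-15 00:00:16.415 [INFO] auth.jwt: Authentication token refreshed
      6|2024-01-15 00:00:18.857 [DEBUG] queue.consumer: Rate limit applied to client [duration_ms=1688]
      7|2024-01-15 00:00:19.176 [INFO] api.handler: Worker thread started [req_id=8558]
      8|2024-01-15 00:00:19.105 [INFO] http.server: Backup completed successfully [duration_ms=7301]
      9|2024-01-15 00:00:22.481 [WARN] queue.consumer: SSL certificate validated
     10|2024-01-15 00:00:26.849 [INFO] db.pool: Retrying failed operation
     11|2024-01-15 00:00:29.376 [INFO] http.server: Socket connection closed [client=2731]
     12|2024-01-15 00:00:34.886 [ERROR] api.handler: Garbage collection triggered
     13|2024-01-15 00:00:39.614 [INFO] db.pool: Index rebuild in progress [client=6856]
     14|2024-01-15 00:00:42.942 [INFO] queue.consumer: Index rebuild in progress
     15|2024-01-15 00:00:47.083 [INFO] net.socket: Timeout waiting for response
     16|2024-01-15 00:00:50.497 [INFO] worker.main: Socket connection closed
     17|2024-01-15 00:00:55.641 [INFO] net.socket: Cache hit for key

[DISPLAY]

━━━━━━━━━━━━━━━━━━━━━━━━━━━━━┓                   
CircuitBoard                 ┃                   
─────────────────────────────┨                   
  0 1 2 3 4 5 6 7            ┃                   
  [.]─ ·   R   ·   ┏━━━━━━━━━━━━━━━━━━━━━━━━━━━┓ 
               │   ┃ FileViewer                ┃ 
               · ─ ┠───────────────────────────┨ 
                   ┃2024-01-15 00:00:02.458 [I▲┃ 
   ·               ┃2024-01-15 00:00:04.923 [I█┃ 
   │               ┃2024-01-15 00:00:06.444 [D░┃ 
   B   · ─ ·   B   ┃2024-01-15 00:00:11.971 [I░┃ 
                   ┃2024-01-15 00:00:16.415 [I░┃ 
                   ┃2024-01-15 00:00:18.857 [D░┃ 
ursor: (0,0)       ┃2024-01-15 00:00:19.176 [I░┃ 


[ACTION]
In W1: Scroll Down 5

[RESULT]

━━━━━━━━━━━━━━━━━━━━━━━━━━━━━┓                   
CircuitBoard                 ┃                   
─────────────────────────────┨                   
  0 1 2 3 4 5 6 7            ┃                   
  [.]─ ·   R   ·   ┏━━━━━━━━━━━━━━━━━━━━━━━━━━━┓ 
               │   ┃ FileViewer                ┃ 
               · ─ ┠───────────────────────────┨ 
                   ┃2024-01-15 00:00:18.857 [D▲┃ 
   ·               ┃2024-01-15 00:00:19.176 [I░┃ 
   │               ┃2024-01-15 00:00:19.105 [I░┃ 
   B   · ─ ·   B   ┃2024-01-15 00:00:22.481 [W░┃ 
                   ┃2024-01-15 00:00:26.849 [I░┃ 
                   ┃2024-01-15 00:00:29.376 [I░┃ 
ursor: (0,0)       ┃2024-01-15 00:00:34.886 [E█┃ 


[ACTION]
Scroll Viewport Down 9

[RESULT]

               │   ┃ FileViewer                ┃ 
               · ─ ┠───────────────────────────┨ 
                   ┃2024-01-15 00:00:18.857 [D▲┃ 
   ·               ┃2024-01-15 00:00:19.176 [I░┃ 
   │               ┃2024-01-15 00:00:19.105 [I░┃ 
   B   · ─ ·   B   ┃2024-01-15 00:00:22.481 [W░┃ 
                   ┃2024-01-15 00:00:26.849 [I░┃ 
                   ┃2024-01-15 00:00:29.376 [I░┃ 
ursor: (0,0)       ┃2024-01-15 00:00:34.886 [E█┃ 
                   ┃2024-01-15 00:00:39.614 [I░┃ 
                   ┃2024-01-15 00:00:42.942 [I░┃ 
                   ┃2024-01-15 00:00:47.083 [I▼┃ 
                   ┗━━━━━━━━━━━━━━━━━━━━━━━━━━━┛ 
━━━━━━━━━━━━━━━━━━━━━━━━━━━━━┛                   


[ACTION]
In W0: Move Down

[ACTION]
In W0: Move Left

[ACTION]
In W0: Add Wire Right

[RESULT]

               │   ┃ FileViewer                ┃ 
  [.]─ ·       · ─ ┠───────────────────────────┨ 
                   ┃2024-01-15 00:00:18.857 [D▲┃ 
   ·               ┃2024-01-15 00:00:19.176 [I░┃ 
   │               ┃2024-01-15 00:00:19.105 [I░┃ 
   B   · ─ ·   B   ┃2024-01-15 00:00:22.481 [W░┃ 
                   ┃2024-01-15 00:00:26.849 [I░┃ 
                   ┃2024-01-15 00:00:29.376 [I░┃ 
ursor: (1,0)       ┃2024-01-15 00:00:34.886 [E█┃ 
                   ┃2024-01-15 00:00:39.614 [I░┃ 
                   ┃2024-01-15 00:00:42.942 [I░┃ 
                   ┃2024-01-15 00:00:47.083 [I▼┃ 
                   ┗━━━━━━━━━━━━━━━━━━━━━━━━━━━┛ 
━━━━━━━━━━━━━━━━━━━━━━━━━━━━━┛                   


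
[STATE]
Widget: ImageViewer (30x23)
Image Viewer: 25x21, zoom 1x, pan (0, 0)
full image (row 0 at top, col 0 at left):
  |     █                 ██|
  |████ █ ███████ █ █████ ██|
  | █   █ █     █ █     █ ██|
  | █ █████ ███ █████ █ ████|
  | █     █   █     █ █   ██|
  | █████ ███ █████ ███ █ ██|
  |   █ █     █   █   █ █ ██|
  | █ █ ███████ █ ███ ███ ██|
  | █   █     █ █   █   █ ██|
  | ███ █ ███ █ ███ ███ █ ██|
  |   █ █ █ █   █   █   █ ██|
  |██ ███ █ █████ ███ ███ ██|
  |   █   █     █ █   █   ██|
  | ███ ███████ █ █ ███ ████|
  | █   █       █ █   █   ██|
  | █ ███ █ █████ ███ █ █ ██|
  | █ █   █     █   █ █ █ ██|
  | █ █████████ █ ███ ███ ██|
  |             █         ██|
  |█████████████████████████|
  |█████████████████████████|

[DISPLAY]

     █                 ██     
████ █ ███████ █ █████ ██     
 █   █ █     █ █     █ ██     
 █ █████ ███ █████ █ ████     
 █     █   █     █ █   ██     
 █████ ███ █████ ███ █ ██     
   █ █     █   █   █ █ ██     
 █ █ ███████ █ ███ ███ ██     
 █   █     █ █   █   █ ██     
 ███ █ ███ █ ███ ███ █ ██     
   █ █ █ █   █   █   █ ██     
██ ███ █ █████ ███ ███ ██     
   █   █     █ █   █   ██     
 ███ ███████ █ █ ███ ████     
 █   █       █ █   █   ██     
 █ ███ █ █████ ███ █ █ ██     
 █ █   █     █   █ █ █ ██     
 █ █████████ █ ███ ███ ██     
             █         ██     
█████████████████████████     
█████████████████████████     
                              
                              


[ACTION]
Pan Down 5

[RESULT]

 █████ ███ █████ ███ █ ██     
   █ █     █   █   █ █ ██     
 █ █ ███████ █ ███ ███ ██     
 █   █     █ █   █   █ ██     
 ███ █ ███ █ ███ ███ █ ██     
   █ █ █ █   █   █   █ ██     
██ ███ █ █████ ███ ███ ██     
   █   █     █ █   █   ██     
 ███ ███████ █ █ ███ ████     
 █   █       █ █   █   ██     
 █ ███ █ █████ ███ █ █ ██     
 █ █   █     █   █ █ █ ██     
 █ █████████ █ ███ ███ ██     
             █         ██     
█████████████████████████     
█████████████████████████     
                              
                              
                              
                              
                              
                              
                              


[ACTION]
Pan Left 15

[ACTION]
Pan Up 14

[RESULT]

     █                 ██     
████ █ ███████ █ █████ ██     
 █   █ █     █ █     █ ██     
 █ █████ ███ █████ █ ████     
 █     █   █     █ █   ██     
 █████ ███ █████ ███ █ ██     
   █ █     █   █   █ █ ██     
 █ █ ███████ █ ███ ███ ██     
 █   █     █ █   █   █ ██     
 ███ █ ███ █ ███ ███ █ ██     
   █ █ █ █   █   █   █ ██     
██ ███ █ █████ ███ ███ ██     
   █   █     █ █   █   ██     
 ███ ███████ █ █ ███ ████     
 █   █       █ █   █   ██     
 █ ███ █ █████ ███ █ █ ██     
 █ █   █     █   █ █ █ ██     
 █ █████████ █ ███ ███ ██     
             █         ██     
█████████████████████████     
█████████████████████████     
                              
                              


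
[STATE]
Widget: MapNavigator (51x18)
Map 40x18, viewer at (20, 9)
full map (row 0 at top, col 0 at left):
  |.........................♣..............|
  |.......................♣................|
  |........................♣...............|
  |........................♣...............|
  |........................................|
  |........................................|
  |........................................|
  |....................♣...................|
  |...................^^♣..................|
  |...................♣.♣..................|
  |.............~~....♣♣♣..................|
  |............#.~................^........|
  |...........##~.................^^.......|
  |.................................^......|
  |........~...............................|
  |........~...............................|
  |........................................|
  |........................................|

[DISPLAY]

     .........................♣..............      
     .......................♣................      
     ........................♣...............      
     ........................♣...............      
     ........................................      
     ........................................      
     ........................................      
     ....................♣...................      
     ...................^^♣..................      
     ...................♣@♣..................      
     .............~~....♣♣♣..................      
     ............#.~................^........      
     ...........##~.................^^.......      
     .................................^......      
     ........~...............................      
     ........~...............................      
     ........................................      
     ........................................      


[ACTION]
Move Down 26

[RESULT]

     ...................^^♣..................      
     ...................♣.♣..................      
     .............~~....♣♣♣..................      
     ............#.~................^........      
     ...........##~.................^^.......      
     .................................^......      
     ........~...............................      
     ........~...............................      
     ........................................      
     ....................@...................      
                                                   
                                                   
                                                   
                                                   
                                                   
                                                   
                                                   
                                                   


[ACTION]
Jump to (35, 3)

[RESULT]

                                                   
                                                   
                                                   
                                                   
                                                   
                                                   
...............♣..............                     
.............♣................                     
..............♣...............                     
..............♣..........@....                     
..............................                     
..............................                     
..............................                     
..........♣...................                     
.........^^♣..................                     
.........♣.♣..................                     
...~~....♣♣♣..................                     
..#.~................^........                     


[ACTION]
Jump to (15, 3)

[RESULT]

                                                   
                                                   
                                                   
                                                   
                                                   
                                                   
          .........................♣.............. 
          .......................♣................ 
          ........................♣............... 
          ...............@........♣............... 
          ........................................ 
          ........................................ 
          ........................................ 
          ....................♣................... 
          ...................^^♣.................. 
          ...................♣.♣.................. 
          .............~~....♣♣♣.................. 
          ............#.~................^........ 


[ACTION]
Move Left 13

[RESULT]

                                                   
                                                   
                                                   
                                                   
                                                   
                                                   
                       .........................♣..
                       .......................♣....
                       ........................♣...
                       ..@.....................♣...
                       ............................
                       ............................
                       ............................
                       ....................♣.......
                       ...................^^♣......
                       ...................♣.♣......
                       .............~~....♣♣♣......
                       ............#.~.............


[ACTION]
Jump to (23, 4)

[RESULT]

                                                   
                                                   
                                                   
                                                   
                                                   
  .........................♣..............         
  .......................♣................         
  ........................♣...............         
  ........................♣...............         
  .......................@................         
  ........................................         
  ........................................         
  ....................♣...................         
  ...................^^♣..................         
  ...................♣.♣..................         
  .............~~....♣♣♣..................         
  ............#.~................^........         
  ...........##~.................^^.......         
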